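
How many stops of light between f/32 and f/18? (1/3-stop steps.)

f/32 → f/29 → f/25 → f/22 → f/20 → f/18 — count the steps: 5 third-stops = 1 2/3 stops.

1 2/3 stops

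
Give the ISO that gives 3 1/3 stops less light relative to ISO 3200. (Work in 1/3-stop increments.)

ISO: 3200 → 2500 → 2000 → 1600 → 1250 → 1000 → 800 → 640 → 500 → 400 → 320 — 3 1/3 stops dropped (darker).

ISO 320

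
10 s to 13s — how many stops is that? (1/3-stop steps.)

10 → 13 — count the steps: 1 third-stops = 1/3 stop.

1/3 stop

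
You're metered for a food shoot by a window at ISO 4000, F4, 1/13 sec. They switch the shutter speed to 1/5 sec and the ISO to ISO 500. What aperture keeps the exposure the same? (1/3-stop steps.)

Shutter speed: 1/13 → 1/10 → 1/8 → 1/6 → 1/5 — 1 1/3 stops slower (brighter).
ISO: 4000 → 3200 → 2500 → 2000 → 1600 → 1250 → 1000 → 800 → 640 → 500 — 3 stops lower (darker).
Net change so far: 1 2/3 stops darker. Offset with the aperture: f/4 → f/3.5 → f/3.2 → f/2.8 → f/2.5 → f/2.2.

f/2.2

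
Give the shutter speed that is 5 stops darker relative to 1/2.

1/60s

Shutter speed: 1/2 → 1/4 → 1/8 → 1/15 → 1/30 → 1/60 — 5 stops shorter (darker).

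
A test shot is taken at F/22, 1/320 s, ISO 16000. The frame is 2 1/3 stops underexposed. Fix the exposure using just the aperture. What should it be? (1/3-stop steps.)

Underexposed by 2 1/3 stops → need 2 1/3 stops brighter.
Aperture: f/22 → f/20 → f/18 → f/16 → f/14 → f/13 → f/11 → f/10.

f/10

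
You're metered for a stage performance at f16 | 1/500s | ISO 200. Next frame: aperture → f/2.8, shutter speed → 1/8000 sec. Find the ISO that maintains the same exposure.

Aperture: f/16 → f/11 → f/8 → f/5.6 → f/4 → f/2.8 — 5 stops larger aperture (brighter).
Shutter speed: 1/500 → 1/1000 → 1/2000 → 1/4000 → 1/8000 — 4 stops faster (darker).
Net change so far: 1 stop brighter. Offset with the ISO: 200 → 100.

ISO 100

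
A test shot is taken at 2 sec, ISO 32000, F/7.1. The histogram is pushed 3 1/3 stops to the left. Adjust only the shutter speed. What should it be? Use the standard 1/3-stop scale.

Underexposed by 3 1/3 stops → need 3 1/3 stops brighter.
Shutter speed: 2 → 2.5 → 3.2 → 4 → 5 → 6 → 8 → 10 → 13 → 15 → 20.

20 s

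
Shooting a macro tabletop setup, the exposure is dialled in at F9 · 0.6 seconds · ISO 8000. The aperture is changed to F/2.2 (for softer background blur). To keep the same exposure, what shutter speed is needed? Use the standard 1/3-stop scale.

1/25s

Aperture: f/9 → f/8 → f/7.1 → f/6.3 → f/5.6 → f/5 → f/4.5 → f/4 → f/3.5 → f/3.2 → f/2.8 → f/2.5 → f/2.2 — 4 stops opened up (brighter).
Need 4 stops darker from the shutter speed: 0.6 → 0.5 → 0.4 → 0.3 → 1/4 → 1/5 → 1/6 → 1/8 → 1/10 → 1/13 → 1/15 → 1/20 → 1/25.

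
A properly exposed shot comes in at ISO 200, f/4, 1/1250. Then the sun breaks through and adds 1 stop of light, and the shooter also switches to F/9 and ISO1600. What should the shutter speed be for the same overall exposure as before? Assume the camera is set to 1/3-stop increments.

Scene light: 1 stop brighter.
Aperture: f/4 → f/4.5 → f/5 → f/5.6 → f/6.3 → f/7.1 → f/8 → f/9 — 2 1/3 stops smaller aperture (darker).
ISO: 200 → 250 → 320 → 400 → 500 → 640 → 800 → 1000 → 1250 → 1600 — 3 stops raised (brighter).
Net so far: 1 2/3 stops brighter. Shutter speed: 1/1250 → 1/1600 → 1/2000 → 1/2500 → 1/3200 → 1/4000.

1/4000s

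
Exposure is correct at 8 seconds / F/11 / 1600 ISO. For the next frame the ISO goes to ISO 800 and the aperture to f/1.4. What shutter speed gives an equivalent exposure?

1/4s

ISO: 1600 → 800 — 1 stop lower (darker).
Aperture: f/11 → f/8 → f/5.6 → f/4 → f/2.8 → f/2 → f/1.4 — 6 stops wider (brighter).
Net change so far: 5 stops brighter. Offset with the shutter speed: 8 → 4 → 2 → 1 → 1/2 → 1/4.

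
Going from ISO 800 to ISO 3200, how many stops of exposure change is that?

800 → 1600 → 3200 — count the steps: 2 stops.

2 stops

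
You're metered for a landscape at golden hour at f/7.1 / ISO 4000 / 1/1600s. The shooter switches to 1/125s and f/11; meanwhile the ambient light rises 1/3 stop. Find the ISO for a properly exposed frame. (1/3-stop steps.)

ISO 640

Scene light: 1/3 stop brighter.
Shutter speed: 1/1600 → 1/1250 → 1/1000 → 1/800 → 1/640 → 1/500 → 1/400 → 1/320 → 1/250 → 1/200 → 1/160 → 1/125 — 3 2/3 stops slower (brighter).
Aperture: f/7.1 → f/8 → f/9 → f/10 → f/11 — 1 1/3 stops smaller aperture (darker).
Net so far: 2 2/3 stops brighter. ISO: 4000 → 3200 → 2500 → 2000 → 1600 → 1250 → 1000 → 800 → 640.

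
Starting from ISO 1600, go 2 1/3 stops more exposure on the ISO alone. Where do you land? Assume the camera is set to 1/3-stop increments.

ISO: 1600 → 2000 → 2500 → 3200 → 4000 → 5000 → 6400 → 8000 — 2 1/3 stops higher (brighter).

ISO 8000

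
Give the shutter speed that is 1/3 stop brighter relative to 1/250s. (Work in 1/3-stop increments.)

Shutter speed: 1/250 → 1/200 — 1/3 stop slower (brighter).

1/200s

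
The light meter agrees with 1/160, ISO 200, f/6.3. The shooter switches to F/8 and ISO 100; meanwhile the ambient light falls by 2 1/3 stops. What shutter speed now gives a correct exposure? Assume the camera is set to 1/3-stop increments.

Scene light: 2 1/3 stops darker.
Aperture: f/6.3 → f/7.1 → f/8 — 2/3 stop smaller aperture (darker).
ISO: 200 → 160 → 125 → 100 — 1 stop dropped (darker).
Net so far: 4 stops darker. Shutter speed: 1/160 → 1/125 → 1/100 → 1/80 → 1/60 → 1/50 → 1/40 → 1/30 → 1/25 → 1/20 → 1/15 → 1/13 → 1/10.

1/10s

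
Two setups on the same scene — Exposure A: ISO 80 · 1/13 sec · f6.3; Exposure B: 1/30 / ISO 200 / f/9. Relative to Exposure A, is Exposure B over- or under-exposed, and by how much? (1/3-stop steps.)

1 stop darker

Aperture: f/6.3 → f/7.1 → f/8 → f/9 — 1 stop narrower (darker).
Shutter speed: 1/13 → 1/15 → 1/20 → 1/25 → 1/30 — 1 1/3 stops shorter (darker).
ISO: 80 → 100 → 125 → 160 → 200 — 1 1/3 stops higher (brighter).
Net: −1 −1 1/3 +1 1/3 = −1 stop.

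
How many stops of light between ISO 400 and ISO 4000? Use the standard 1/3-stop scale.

3 1/3 stops

400 → 500 → 640 → 800 → 1000 → 1250 → 1600 → 2000 → 2500 → 3200 → 4000 — count the steps: 10 third-stops = 3 1/3 stops.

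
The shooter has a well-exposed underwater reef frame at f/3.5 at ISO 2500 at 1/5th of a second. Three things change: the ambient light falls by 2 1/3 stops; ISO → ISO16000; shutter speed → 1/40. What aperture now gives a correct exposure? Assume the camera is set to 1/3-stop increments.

f/1.4

Scene light: 2 1/3 stops darker.
ISO: 2500 → 3200 → 4000 → 5000 → 6400 → 8000 → 10000 → 12800 → 16000 — 2 2/3 stops raised (brighter).
Shutter speed: 1/5 → 1/6 → 1/8 → 1/10 → 1/13 → 1/15 → 1/20 → 1/25 → 1/30 → 1/40 — 3 stops faster (darker).
Net so far: 2 2/3 stops darker. Aperture: f/3.5 → f/3.2 → f/2.8 → f/2.5 → f/2.2 → f/2 → f/1.8 → f/1.6 → f/1.4.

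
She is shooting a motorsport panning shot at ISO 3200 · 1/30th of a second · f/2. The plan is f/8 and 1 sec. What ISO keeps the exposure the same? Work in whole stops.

Aperture: f/2 → f/2.8 → f/4 → f/5.6 → f/8 — 4 stops stopped down (darker).
Shutter speed: 1/30 → 1/15 → 1/8 → 1/4 → 1/2 → 1 — 5 stops longer (brighter).
Net change so far: 1 stop brighter. Offset with the ISO: 3200 → 1600.

ISO 1600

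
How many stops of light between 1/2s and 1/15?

1/2 → 1/4 → 1/8 → 1/15 — count the steps: 3 stops.

3 stops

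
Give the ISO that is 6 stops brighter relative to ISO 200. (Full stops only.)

ISO 12800

ISO: 200 → 400 → 800 → 1600 → 3200 → 6400 → 12800 — 6 stops higher (brighter).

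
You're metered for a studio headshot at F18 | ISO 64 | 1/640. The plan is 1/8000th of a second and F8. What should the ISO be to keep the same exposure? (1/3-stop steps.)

Shutter speed: 1/640 → 1/800 → 1/1000 → 1/1250 → 1/1600 → 1/2000 → 1/2500 → 1/3200 → 1/4000 → 1/5000 → 1/6400 → 1/8000 — 3 2/3 stops faster (darker).
Aperture: f/18 → f/16 → f/14 → f/13 → f/11 → f/10 → f/9 → f/8 — 2 1/3 stops larger aperture (brighter).
Net change so far: 1 1/3 stops darker. Offset with the ISO: 64 → 80 → 100 → 125 → 160.

ISO 160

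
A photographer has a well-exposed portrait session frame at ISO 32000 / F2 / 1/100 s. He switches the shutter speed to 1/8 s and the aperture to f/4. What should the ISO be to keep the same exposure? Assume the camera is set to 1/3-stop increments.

ISO 10000

Shutter speed: 1/100 → 1/80 → 1/60 → 1/50 → 1/40 → 1/30 → 1/25 → 1/20 → 1/15 → 1/13 → 1/10 → 1/8 — 3 2/3 stops longer (brighter).
Aperture: f/2 → f/2.2 → f/2.5 → f/2.8 → f/3.2 → f/3.5 → f/4 — 2 stops stopped down (darker).
Net change so far: 1 2/3 stops brighter. Offset with the ISO: 32000 → 25600 → 20000 → 16000 → 12800 → 10000.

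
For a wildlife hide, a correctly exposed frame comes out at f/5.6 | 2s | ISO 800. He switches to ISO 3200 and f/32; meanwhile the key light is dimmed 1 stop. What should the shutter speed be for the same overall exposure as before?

Scene light: 1 stop darker.
ISO: 800 → 1600 → 3200 — 2 stops higher (brighter).
Aperture: f/5.6 → f/8 → f/11 → f/16 → f/22 → f/32 — 5 stops narrower (darker).
Net so far: 4 stops darker. Shutter speed: 2 → 4 → 8 → 15 → 30.

30 s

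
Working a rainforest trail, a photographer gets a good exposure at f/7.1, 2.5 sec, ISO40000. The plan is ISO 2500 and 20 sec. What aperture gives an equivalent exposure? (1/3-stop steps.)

f/5

ISO: 40000 → 32000 → 25600 → 20000 → 16000 → 12800 → 10000 → 8000 → 6400 → 5000 → 4000 → 3200 → 2500 — 4 stops dropped (darker).
Shutter speed: 2.5 → 3.2 → 4 → 5 → 6 → 8 → 10 → 13 → 15 → 20 — 3 stops slower (brighter).
Net change so far: 1 stop darker. Offset with the aperture: f/7.1 → f/6.3 → f/5.6 → f/5.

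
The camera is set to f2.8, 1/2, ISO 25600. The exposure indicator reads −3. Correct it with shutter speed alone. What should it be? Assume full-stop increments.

4 s

Underexposed by 3 stops → need 3 stops brighter.
Shutter speed: 1/2 → 1 → 2 → 4.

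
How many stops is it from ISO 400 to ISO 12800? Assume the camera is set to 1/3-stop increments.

400 → 500 → 640 → 800 → 1000 → 1250 → 1600 → 2000 → 2500 → 3200 → 4000 → 5000 → 6400 → 8000 → 10000 → 12800 — count the steps: 15 third-stops = 5 stops.

5 stops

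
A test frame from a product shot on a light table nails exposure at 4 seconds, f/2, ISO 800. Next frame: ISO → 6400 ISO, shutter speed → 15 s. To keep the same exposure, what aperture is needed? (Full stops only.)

ISO: 800 → 1600 → 3200 → 6400 — 3 stops higher (brighter).
Shutter speed: 4 → 8 → 15 — 2 stops longer (brighter).
Net change so far: 5 stops brighter. Offset with the aperture: f/2 → f/2.8 → f/4 → f/5.6 → f/8 → f/11.

f/11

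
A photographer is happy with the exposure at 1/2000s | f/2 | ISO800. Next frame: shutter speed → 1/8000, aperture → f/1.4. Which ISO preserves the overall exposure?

ISO 1600

Shutter speed: 1/2000 → 1/4000 → 1/8000 — 2 stops shorter (darker).
Aperture: f/2 → f/1.4 — 1 stop opened up (brighter).
Net change so far: 1 stop darker. Offset with the ISO: 800 → 1600.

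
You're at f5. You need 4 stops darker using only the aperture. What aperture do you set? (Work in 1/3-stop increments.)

Aperture: f/5 → f/5.6 → f/6.3 → f/7.1 → f/8 → f/9 → f/10 → f/11 → f/13 → f/14 → f/16 → f/18 → f/20 — 4 stops stopped down (darker).

f/20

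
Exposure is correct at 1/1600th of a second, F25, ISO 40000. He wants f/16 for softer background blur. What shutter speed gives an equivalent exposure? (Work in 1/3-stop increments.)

Aperture: f/25 → f/22 → f/20 → f/18 → f/16 — 1 1/3 stops larger aperture (brighter).
Need 1 1/3 stops darker from the shutter speed: 1/1600 → 1/2000 → 1/2500 → 1/3200 → 1/4000.

1/4000s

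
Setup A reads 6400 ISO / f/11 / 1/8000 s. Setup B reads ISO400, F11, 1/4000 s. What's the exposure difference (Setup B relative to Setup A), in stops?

3 stops darker

Aperture: unchanged.
Shutter speed: 1/8000 → 1/4000 — 1 stop longer (brighter).
ISO: 6400 → 3200 → 1600 → 800 → 400 — 4 stops dropped (darker).
Net: +1 −4 = −3 stops.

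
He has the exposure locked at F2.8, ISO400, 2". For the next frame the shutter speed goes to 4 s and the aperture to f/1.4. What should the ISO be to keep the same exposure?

Shutter speed: 2 → 4 — 1 stop longer (brighter).
Aperture: f/2.8 → f/2 → f/1.4 — 2 stops wider (brighter).
Net change so far: 3 stops brighter. Offset with the ISO: 400 → 200 → 100 → 50.

ISO 50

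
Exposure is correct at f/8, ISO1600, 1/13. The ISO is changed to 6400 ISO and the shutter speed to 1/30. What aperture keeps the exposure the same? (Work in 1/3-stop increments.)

f/10

ISO: 1600 → 2000 → 2500 → 3200 → 4000 → 5000 → 6400 — 2 stops higher (brighter).
Shutter speed: 1/13 → 1/15 → 1/20 → 1/25 → 1/30 — 1 1/3 stops faster (darker).
Net change so far: 2/3 stop brighter. Offset with the aperture: f/8 → f/9 → f/10.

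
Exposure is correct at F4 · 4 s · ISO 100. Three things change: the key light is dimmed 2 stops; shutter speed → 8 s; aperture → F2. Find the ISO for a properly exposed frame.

ISO 50

Scene light: 2 stops darker.
Shutter speed: 4 → 8 — 1 stop longer (brighter).
Aperture: f/4 → f/2.8 → f/2 — 2 stops opened up (brighter).
Net so far: 1 stop brighter. ISO: 100 → 50.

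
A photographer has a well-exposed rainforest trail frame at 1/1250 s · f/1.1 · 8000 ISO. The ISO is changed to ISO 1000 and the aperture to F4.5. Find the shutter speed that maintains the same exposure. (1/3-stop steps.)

ISO: 8000 → 6400 → 5000 → 4000 → 3200 → 2500 → 2000 → 1600 → 1250 → 1000 — 3 stops dropped (darker).
Aperture: f/1.1 → f/1.2 → f/1.4 → f/1.6 → f/1.8 → f/2 → f/2.2 → f/2.5 → f/2.8 → f/3.2 → f/3.5 → f/4 → f/4.5 — 4 stops stopped down (darker).
Net change so far: 7 stops darker. Offset with the shutter speed: 1/1250 → 1/1000 → 1/800 → 1/640 → 1/500 → 1/400 → 1/320 → 1/250 → 1/200 → 1/160 → 1/125 → 1/100 → 1/80 → 1/60 → 1/50 → 1/40 → 1/30 → 1/25 → 1/20 → 1/15 → 1/13 → 1/10.

1/10s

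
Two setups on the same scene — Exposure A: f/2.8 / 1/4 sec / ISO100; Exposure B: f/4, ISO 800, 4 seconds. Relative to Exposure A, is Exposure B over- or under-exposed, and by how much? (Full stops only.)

Aperture: f/2.8 → f/4 — 1 stop stopped down (darker).
Shutter speed: 1/4 → 1/2 → 1 → 2 → 4 — 4 stops longer (brighter).
ISO: 100 → 200 → 400 → 800 — 3 stops higher (brighter).
Net: −1 +4 +3 = +6 stops.

6 stops brighter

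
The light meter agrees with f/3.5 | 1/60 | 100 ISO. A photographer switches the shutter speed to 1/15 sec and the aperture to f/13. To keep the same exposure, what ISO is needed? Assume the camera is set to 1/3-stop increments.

ISO 320

Shutter speed: 1/60 → 1/50 → 1/40 → 1/30 → 1/25 → 1/20 → 1/15 — 2 stops longer (brighter).
Aperture: f/3.5 → f/4 → f/4.5 → f/5 → f/5.6 → f/6.3 → f/7.1 → f/8 → f/9 → f/10 → f/11 → f/13 — 3 2/3 stops narrower (darker).
Net change so far: 1 2/3 stops darker. Offset with the ISO: 100 → 125 → 160 → 200 → 250 → 320.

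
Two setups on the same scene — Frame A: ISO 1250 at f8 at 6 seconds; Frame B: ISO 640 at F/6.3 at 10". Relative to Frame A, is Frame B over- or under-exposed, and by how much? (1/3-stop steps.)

Aperture: f/8 → f/7.1 → f/6.3 — 2/3 stop larger aperture (brighter).
Shutter speed: 6 → 8 → 10 — 2/3 stop longer (brighter).
ISO: 1250 → 1000 → 800 → 640 — 1 stop lower (darker).
Net: +2/3 +2/3 −1 = +1/3 stops.

1/3 stop brighter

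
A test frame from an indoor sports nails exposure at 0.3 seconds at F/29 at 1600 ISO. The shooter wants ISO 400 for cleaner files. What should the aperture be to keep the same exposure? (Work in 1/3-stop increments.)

ISO: 1600 → 1250 → 1000 → 800 → 640 → 500 → 400 — 2 stops lower (darker).
Need 2 stops brighter from the aperture: f/29 → f/25 → f/22 → f/20 → f/18 → f/16 → f/14.

f/14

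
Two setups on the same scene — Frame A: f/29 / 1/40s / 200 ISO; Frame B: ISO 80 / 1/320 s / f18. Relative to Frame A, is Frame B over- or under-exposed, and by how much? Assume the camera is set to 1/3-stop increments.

Aperture: f/29 → f/25 → f/22 → f/20 → f/18 — 1 1/3 stops wider (brighter).
Shutter speed: 1/40 → 1/50 → 1/60 → 1/80 → 1/100 → 1/125 → 1/160 → 1/200 → 1/250 → 1/320 — 3 stops faster (darker).
ISO: 200 → 160 → 125 → 100 → 80 — 1 1/3 stops lower (darker).
Net: +1 1/3 −3 −1 1/3 = −3 stops.

3 stops darker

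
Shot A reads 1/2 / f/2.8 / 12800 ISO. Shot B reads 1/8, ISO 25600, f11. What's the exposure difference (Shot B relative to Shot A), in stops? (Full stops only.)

Aperture: f/2.8 → f/4 → f/5.6 → f/8 → f/11 — 4 stops stopped down (darker).
Shutter speed: 1/2 → 1/4 → 1/8 — 2 stops shorter (darker).
ISO: 12800 → 25600 — 1 stop raised (brighter).
Net: −4 −2 +1 = −5 stops.

5 stops darker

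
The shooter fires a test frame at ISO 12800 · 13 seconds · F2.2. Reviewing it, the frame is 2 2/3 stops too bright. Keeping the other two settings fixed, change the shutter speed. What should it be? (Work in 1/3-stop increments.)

Overexposed by 2 2/3 stops → need 2 2/3 stops darker.
Shutter speed: 13 → 10 → 8 → 6 → 5 → 4 → 3.2 → 2.5 → 2.

2 s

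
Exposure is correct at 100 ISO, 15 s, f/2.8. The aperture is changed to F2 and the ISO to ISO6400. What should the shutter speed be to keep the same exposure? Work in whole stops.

Aperture: f/2.8 → f/2 — 1 stop larger aperture (brighter).
ISO: 100 → 200 → 400 → 800 → 1600 → 3200 → 6400 — 6 stops raised (brighter).
Net change so far: 7 stops brighter. Offset with the shutter speed: 15 → 8 → 4 → 2 → 1 → 1/2 → 1/4 → 1/8.

1/8s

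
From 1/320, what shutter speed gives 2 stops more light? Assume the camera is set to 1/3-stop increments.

Shutter speed: 1/320 → 1/250 → 1/200 → 1/160 → 1/125 → 1/100 → 1/80 — 2 stops slower (brighter).

1/80s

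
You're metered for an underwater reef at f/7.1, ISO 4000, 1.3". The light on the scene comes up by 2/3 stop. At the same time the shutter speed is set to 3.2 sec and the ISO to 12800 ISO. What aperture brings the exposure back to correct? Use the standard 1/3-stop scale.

Scene light: 2/3 stop brighter.
Shutter speed: 1.3 → 1.6 → 2 → 2.5 → 3.2 — 1 1/3 stops longer (brighter).
ISO: 4000 → 5000 → 6400 → 8000 → 10000 → 12800 — 1 2/3 stops higher (brighter).
Net so far: 3 2/3 stops brighter. Aperture: f/7.1 → f/8 → f/9 → f/10 → f/11 → f/13 → f/14 → f/16 → f/18 → f/20 → f/22 → f/25.

f/25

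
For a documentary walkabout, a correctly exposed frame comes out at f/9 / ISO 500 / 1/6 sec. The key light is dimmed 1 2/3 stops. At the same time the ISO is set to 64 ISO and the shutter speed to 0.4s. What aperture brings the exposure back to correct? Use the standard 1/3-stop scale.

f/2.8

Scene light: 1 2/3 stops darker.
ISO: 500 → 400 → 320 → 250 → 200 → 160 → 125 → 100 → 80 → 64 — 3 stops lower (darker).
Shutter speed: 1/6 → 1/5 → 1/4 → 0.3 → 0.4 — 1 1/3 stops longer (brighter).
Net so far: 3 1/3 stops darker. Aperture: f/9 → f/8 → f/7.1 → f/6.3 → f/5.6 → f/5 → f/4.5 → f/4 → f/3.5 → f/3.2 → f/2.8.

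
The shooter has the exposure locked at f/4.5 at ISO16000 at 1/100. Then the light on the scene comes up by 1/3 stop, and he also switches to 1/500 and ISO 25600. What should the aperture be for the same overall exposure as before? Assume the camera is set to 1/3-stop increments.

Scene light: 1/3 stop brighter.
Shutter speed: 1/100 → 1/125 → 1/160 → 1/200 → 1/250 → 1/320 → 1/400 → 1/500 — 2 1/3 stops faster (darker).
ISO: 16000 → 20000 → 25600 — 2/3 stop higher (brighter).
Net so far: 1 1/3 stops darker. Aperture: f/4.5 → f/4 → f/3.5 → f/3.2 → f/2.8.

f/2.8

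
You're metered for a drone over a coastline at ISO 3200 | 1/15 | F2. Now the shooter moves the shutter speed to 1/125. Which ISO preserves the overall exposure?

Shutter speed: 1/15 → 1/30 → 1/60 → 1/125 — 3 stops faster (darker).
Need 3 stops brighter from the ISO: 3200 → 6400 → 12800 → 25600.

ISO 25600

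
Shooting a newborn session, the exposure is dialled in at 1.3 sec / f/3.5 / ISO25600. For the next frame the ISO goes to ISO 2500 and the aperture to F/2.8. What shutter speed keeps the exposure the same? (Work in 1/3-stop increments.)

ISO: 25600 → 20000 → 16000 → 12800 → 10000 → 8000 → 6400 → 5000 → 4000 → 3200 → 2500 — 3 1/3 stops lower (darker).
Aperture: f/3.5 → f/3.2 → f/2.8 — 2/3 stop larger aperture (brighter).
Net change so far: 2 2/3 stops darker. Offset with the shutter speed: 1.3 → 1.6 → 2 → 2.5 → 3.2 → 4 → 5 → 6 → 8.

8 s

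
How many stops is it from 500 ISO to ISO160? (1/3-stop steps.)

500 → 400 → 320 → 250 → 200 → 160 — count the steps: 5 third-stops = 1 2/3 stops.

1 2/3 stops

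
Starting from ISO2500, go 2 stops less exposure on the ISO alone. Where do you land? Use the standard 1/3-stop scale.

ISO: 2500 → 2000 → 1600 → 1250 → 1000 → 800 → 640 — 2 stops dropped (darker).

ISO 640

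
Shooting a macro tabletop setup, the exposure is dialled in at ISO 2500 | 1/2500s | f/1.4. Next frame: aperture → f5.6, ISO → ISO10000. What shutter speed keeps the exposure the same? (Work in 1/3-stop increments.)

Aperture: f/1.4 → f/1.6 → f/1.8 → f/2 → f/2.2 → f/2.5 → f/2.8 → f/3.2 → f/3.5 → f/4 → f/4.5 → f/5 → f/5.6 — 4 stops stopped down (darker).
ISO: 2500 → 3200 → 4000 → 5000 → 6400 → 8000 → 10000 — 2 stops raised (brighter).
Net change so far: 2 stops darker. Offset with the shutter speed: 1/2500 → 1/2000 → 1/1600 → 1/1250 → 1/1000 → 1/800 → 1/640.

1/640s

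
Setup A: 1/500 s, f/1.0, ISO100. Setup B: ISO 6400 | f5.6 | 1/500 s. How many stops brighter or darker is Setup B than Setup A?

Aperture: f/1.0 → f/1.4 → f/2 → f/2.8 → f/4 → f/5.6 — 5 stops stopped down (darker).
Shutter speed: unchanged.
ISO: 100 → 200 → 400 → 800 → 1600 → 3200 → 6400 — 6 stops raised (brighter).
Net: −5 +6 = +1 stop.

1 stop brighter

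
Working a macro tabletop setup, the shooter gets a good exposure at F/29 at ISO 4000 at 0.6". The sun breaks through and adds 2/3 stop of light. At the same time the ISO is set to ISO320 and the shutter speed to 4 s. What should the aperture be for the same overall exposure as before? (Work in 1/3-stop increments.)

f/25

Scene light: 2/3 stop brighter.
ISO: 4000 → 3200 → 2500 → 2000 → 1600 → 1250 → 1000 → 800 → 640 → 500 → 400 → 320 — 3 2/3 stops dropped (darker).
Shutter speed: 0.6 → 0.8 → 1 → 1.3 → 1.6 → 2 → 2.5 → 3.2 → 4 — 2 2/3 stops longer (brighter).
Net so far: 1/3 stop darker. Aperture: f/29 → f/25.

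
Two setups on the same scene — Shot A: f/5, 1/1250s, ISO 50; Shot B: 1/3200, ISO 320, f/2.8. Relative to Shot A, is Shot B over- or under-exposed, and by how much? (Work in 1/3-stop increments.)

3 stops brighter

Aperture: f/5 → f/4.5 → f/4 → f/3.5 → f/3.2 → f/2.8 — 1 2/3 stops larger aperture (brighter).
Shutter speed: 1/1250 → 1/1600 → 1/2000 → 1/2500 → 1/3200 — 1 1/3 stops faster (darker).
ISO: 50 → 64 → 80 → 100 → 125 → 160 → 200 → 250 → 320 — 2 2/3 stops higher (brighter).
Net: +1 2/3 −1 1/3 +2 2/3 = +3 stops.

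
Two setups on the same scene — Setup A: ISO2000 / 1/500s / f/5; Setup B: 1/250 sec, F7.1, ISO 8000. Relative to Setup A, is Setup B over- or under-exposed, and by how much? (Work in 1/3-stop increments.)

2 stops brighter

Aperture: f/5 → f/5.6 → f/6.3 → f/7.1 — 1 stop stopped down (darker).
Shutter speed: 1/500 → 1/400 → 1/320 → 1/250 — 1 stop slower (brighter).
ISO: 2000 → 2500 → 3200 → 4000 → 5000 → 6400 → 8000 — 2 stops raised (brighter).
Net: −1 +1 +2 = +2 stops.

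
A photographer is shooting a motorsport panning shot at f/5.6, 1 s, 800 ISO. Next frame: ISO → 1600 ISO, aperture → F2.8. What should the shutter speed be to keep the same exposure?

ISO: 800 → 1600 — 1 stop higher (brighter).
Aperture: f/5.6 → f/4 → f/2.8 — 2 stops larger aperture (brighter).
Net change so far: 3 stops brighter. Offset with the shutter speed: 1 → 1/2 → 1/4 → 1/8.

1/8s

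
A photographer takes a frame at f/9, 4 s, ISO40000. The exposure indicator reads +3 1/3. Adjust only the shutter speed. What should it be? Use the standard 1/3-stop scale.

0.4 s

Overexposed by 3 1/3 stops → need 3 1/3 stops darker.
Shutter speed: 4 → 3.2 → 2.5 → 2 → 1.6 → 1.3 → 1 → 0.8 → 0.6 → 0.5 → 0.4.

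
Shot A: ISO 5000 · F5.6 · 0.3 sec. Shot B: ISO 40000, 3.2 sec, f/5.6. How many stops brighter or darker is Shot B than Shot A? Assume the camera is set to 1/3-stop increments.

Aperture: unchanged.
Shutter speed: 0.3 → 0.4 → 0.5 → 0.6 → 0.8 → 1 → 1.3 → 1.6 → 2 → 2.5 → 3.2 — 3 1/3 stops slower (brighter).
ISO: 5000 → 6400 → 8000 → 10000 → 12800 → 16000 → 20000 → 25600 → 32000 → 40000 — 3 stops higher (brighter).
Net: +3 1/3 +3 = +6 1/3 stops.

6 1/3 stops brighter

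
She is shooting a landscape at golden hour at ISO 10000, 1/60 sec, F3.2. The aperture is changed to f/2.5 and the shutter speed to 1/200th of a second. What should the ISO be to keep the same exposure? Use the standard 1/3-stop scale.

ISO 20000

Aperture: f/3.2 → f/2.8 → f/2.5 — 2/3 stop wider (brighter).
Shutter speed: 1/60 → 1/80 → 1/100 → 1/125 → 1/160 → 1/200 — 1 2/3 stops faster (darker).
Net change so far: 1 stop darker. Offset with the ISO: 10000 → 12800 → 16000 → 20000.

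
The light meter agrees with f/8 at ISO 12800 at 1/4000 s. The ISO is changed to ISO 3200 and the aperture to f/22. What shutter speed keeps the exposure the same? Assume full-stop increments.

1/125s

ISO: 12800 → 6400 → 3200 — 2 stops dropped (darker).
Aperture: f/8 → f/11 → f/16 → f/22 — 3 stops smaller aperture (darker).
Net change so far: 5 stops darker. Offset with the shutter speed: 1/4000 → 1/2000 → 1/1000 → 1/500 → 1/250 → 1/125.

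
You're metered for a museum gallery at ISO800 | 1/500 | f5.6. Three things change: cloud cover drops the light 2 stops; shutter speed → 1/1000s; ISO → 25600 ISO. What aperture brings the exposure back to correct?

f/11

Scene light: 2 stops darker.
Shutter speed: 1/500 → 1/1000 — 1 stop faster (darker).
ISO: 800 → 1600 → 3200 → 6400 → 12800 → 25600 — 5 stops higher (brighter).
Net so far: 2 stops brighter. Aperture: f/5.6 → f/8 → f/11.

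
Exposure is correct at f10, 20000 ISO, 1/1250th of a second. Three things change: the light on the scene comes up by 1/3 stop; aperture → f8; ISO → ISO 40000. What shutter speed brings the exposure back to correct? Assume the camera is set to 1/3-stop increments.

1/5000s

Scene light: 1/3 stop brighter.
Aperture: f/10 → f/9 → f/8 — 2/3 stop wider (brighter).
ISO: 20000 → 25600 → 32000 → 40000 — 1 stop higher (brighter).
Net so far: 2 stops brighter. Shutter speed: 1/1250 → 1/1600 → 1/2000 → 1/2500 → 1/3200 → 1/4000 → 1/5000.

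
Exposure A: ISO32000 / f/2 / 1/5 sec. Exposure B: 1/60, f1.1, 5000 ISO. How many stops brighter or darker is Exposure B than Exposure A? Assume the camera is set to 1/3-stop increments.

Aperture: f/2 → f/1.8 → f/1.6 → f/1.4 → f/1.2 → f/1.1 — 1 2/3 stops wider (brighter).
Shutter speed: 1/5 → 1/6 → 1/8 → 1/10 → 1/13 → 1/15 → 1/20 → 1/25 → 1/30 → 1/40 → 1/50 → 1/60 — 3 2/3 stops faster (darker).
ISO: 32000 → 25600 → 20000 → 16000 → 12800 → 10000 → 8000 → 6400 → 5000 — 2 2/3 stops lower (darker).
Net: +1 2/3 −3 2/3 −2 2/3 = −4 2/3 stops.

4 2/3 stops darker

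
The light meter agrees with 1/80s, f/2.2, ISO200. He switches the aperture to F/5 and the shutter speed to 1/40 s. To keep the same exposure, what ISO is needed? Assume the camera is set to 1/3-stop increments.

ISO 500

Aperture: f/2.2 → f/2.5 → f/2.8 → f/3.2 → f/3.5 → f/4 → f/4.5 → f/5 — 2 1/3 stops stopped down (darker).
Shutter speed: 1/80 → 1/60 → 1/50 → 1/40 — 1 stop longer (brighter).
Net change so far: 1 1/3 stops darker. Offset with the ISO: 200 → 250 → 320 → 400 → 500.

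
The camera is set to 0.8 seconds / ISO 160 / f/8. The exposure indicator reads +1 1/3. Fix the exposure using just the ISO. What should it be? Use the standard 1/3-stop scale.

Overexposed by 1 1/3 stops → need 1 1/3 stops darker.
ISO: 160 → 125 → 100 → 80 → 64.

ISO 64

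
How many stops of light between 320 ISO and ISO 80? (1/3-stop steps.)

2 stops

320 → 250 → 200 → 160 → 125 → 100 → 80 — count the steps: 6 third-stops = 2 stops.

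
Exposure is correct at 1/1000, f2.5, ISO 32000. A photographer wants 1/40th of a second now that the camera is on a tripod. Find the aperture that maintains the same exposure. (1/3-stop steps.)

Shutter speed: 1/1000 → 1/800 → 1/640 → 1/500 → 1/400 → 1/320 → 1/250 → 1/200 → 1/160 → 1/125 → 1/100 → 1/80 → 1/60 → 1/50 → 1/40 — 4 2/3 stops longer (brighter).
Need 4 2/3 stops darker from the aperture: f/2.5 → f/2.8 → f/3.2 → f/3.5 → f/4 → f/4.5 → f/5 → f/5.6 → f/6.3 → f/7.1 → f/8 → f/9 → f/10 → f/11 → f/13.

f/13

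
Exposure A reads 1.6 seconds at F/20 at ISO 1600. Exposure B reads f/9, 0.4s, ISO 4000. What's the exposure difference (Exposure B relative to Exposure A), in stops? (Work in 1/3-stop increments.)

Aperture: f/20 → f/18 → f/16 → f/14 → f/13 → f/11 → f/10 → f/9 — 2 1/3 stops larger aperture (brighter).
Shutter speed: 1.6 → 1.3 → 1 → 0.8 → 0.6 → 0.5 → 0.4 — 2 stops shorter (darker).
ISO: 1600 → 2000 → 2500 → 3200 → 4000 — 1 1/3 stops raised (brighter).
Net: +2 1/3 −2 +1 1/3 = +1 2/3 stops.

1 2/3 stops brighter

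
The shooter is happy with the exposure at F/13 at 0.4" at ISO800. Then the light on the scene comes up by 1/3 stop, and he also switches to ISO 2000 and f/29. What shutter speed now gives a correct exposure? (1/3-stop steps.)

Scene light: 1/3 stop brighter.
ISO: 800 → 1000 → 1250 → 1600 → 2000 — 1 1/3 stops higher (brighter).
Aperture: f/13 → f/14 → f/16 → f/18 → f/20 → f/22 → f/25 → f/29 — 2 1/3 stops stopped down (darker).
Net so far: 2/3 stop darker. Shutter speed: 0.4 → 0.5 → 0.6.

0.6 s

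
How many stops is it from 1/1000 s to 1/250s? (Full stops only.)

2 stops

1/1000 → 1/500 → 1/250 — count the steps: 2 stops.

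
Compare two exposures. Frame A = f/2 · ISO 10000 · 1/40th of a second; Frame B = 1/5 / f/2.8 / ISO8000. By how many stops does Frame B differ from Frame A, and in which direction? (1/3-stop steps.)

1 2/3 stops brighter

Aperture: f/2 → f/2.2 → f/2.5 → f/2.8 — 1 stop stopped down (darker).
Shutter speed: 1/40 → 1/30 → 1/25 → 1/20 → 1/15 → 1/13 → 1/10 → 1/8 → 1/6 → 1/5 — 3 stops longer (brighter).
ISO: 10000 → 8000 — 1/3 stop dropped (darker).
Net: −1 +3 −1/3 = +1 2/3 stops.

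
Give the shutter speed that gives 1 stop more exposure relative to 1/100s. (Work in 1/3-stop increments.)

1/50s

Shutter speed: 1/100 → 1/80 → 1/60 → 1/50 — 1 stop longer (brighter).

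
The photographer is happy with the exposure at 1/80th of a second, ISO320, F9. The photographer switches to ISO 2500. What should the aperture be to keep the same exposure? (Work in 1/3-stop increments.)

ISO: 320 → 400 → 500 → 640 → 800 → 1000 → 1250 → 1600 → 2000 → 2500 — 3 stops higher (brighter).
Need 3 stops darker from the aperture: f/9 → f/10 → f/11 → f/13 → f/14 → f/16 → f/18 → f/20 → f/22 → f/25.

f/25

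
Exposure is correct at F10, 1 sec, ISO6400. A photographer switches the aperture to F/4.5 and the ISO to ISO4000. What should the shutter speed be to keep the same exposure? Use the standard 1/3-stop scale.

0.3 s

Aperture: f/10 → f/9 → f/8 → f/7.1 → f/6.3 → f/5.6 → f/5 → f/4.5 — 2 1/3 stops opened up (brighter).
ISO: 6400 → 5000 → 4000 — 2/3 stop lower (darker).
Net change so far: 1 2/3 stops brighter. Offset with the shutter speed: 1 → 0.8 → 0.6 → 0.5 → 0.4 → 0.3.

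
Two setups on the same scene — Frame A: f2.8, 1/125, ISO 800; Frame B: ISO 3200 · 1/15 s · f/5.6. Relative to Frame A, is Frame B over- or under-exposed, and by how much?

Aperture: f/2.8 → f/4 → f/5.6 — 2 stops narrower (darker).
Shutter speed: 1/125 → 1/60 → 1/30 → 1/15 — 3 stops longer (brighter).
ISO: 800 → 1600 → 3200 — 2 stops raised (brighter).
Net: −2 +3 +2 = +3 stops.

3 stops brighter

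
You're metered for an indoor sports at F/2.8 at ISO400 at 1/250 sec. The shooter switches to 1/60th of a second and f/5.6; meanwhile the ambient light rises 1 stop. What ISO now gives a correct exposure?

Scene light: 1 stop brighter.
Shutter speed: 1/250 → 1/125 → 1/60 — 2 stops slower (brighter).
Aperture: f/2.8 → f/4 → f/5.6 — 2 stops smaller aperture (darker).
Net so far: 1 stop brighter. ISO: 400 → 200.

ISO 200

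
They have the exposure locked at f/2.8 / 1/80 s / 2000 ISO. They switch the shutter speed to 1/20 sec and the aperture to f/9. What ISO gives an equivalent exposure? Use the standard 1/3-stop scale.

Shutter speed: 1/80 → 1/60 → 1/50 → 1/40 → 1/30 → 1/25 → 1/20 — 2 stops longer (brighter).
Aperture: f/2.8 → f/3.2 → f/3.5 → f/4 → f/4.5 → f/5 → f/5.6 → f/6.3 → f/7.1 → f/8 → f/9 — 3 1/3 stops narrower (darker).
Net change so far: 1 1/3 stops darker. Offset with the ISO: 2000 → 2500 → 3200 → 4000 → 5000.

ISO 5000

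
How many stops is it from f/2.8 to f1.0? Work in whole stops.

3 stops

f/2.8 → f/2 → f/1.4 → f/1.0 — count the steps: 3 stops.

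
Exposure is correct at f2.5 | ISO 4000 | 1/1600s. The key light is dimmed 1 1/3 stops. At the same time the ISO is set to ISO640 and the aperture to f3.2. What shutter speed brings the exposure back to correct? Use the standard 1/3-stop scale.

Scene light: 1 1/3 stops darker.
ISO: 4000 → 3200 → 2500 → 2000 → 1600 → 1250 → 1000 → 800 → 640 — 2 2/3 stops lower (darker).
Aperture: f/2.5 → f/2.8 → f/3.2 — 2/3 stop stopped down (darker).
Net so far: 4 2/3 stops darker. Shutter speed: 1/1600 → 1/1250 → 1/1000 → 1/800 → 1/640 → 1/500 → 1/400 → 1/320 → 1/250 → 1/200 → 1/160 → 1/125 → 1/100 → 1/80 → 1/60.

1/60s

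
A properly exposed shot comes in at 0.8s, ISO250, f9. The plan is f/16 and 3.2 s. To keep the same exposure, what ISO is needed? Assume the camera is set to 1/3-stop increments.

ISO 200

Aperture: f/9 → f/10 → f/11 → f/13 → f/14 → f/16 — 1 2/3 stops smaller aperture (darker).
Shutter speed: 0.8 → 1 → 1.3 → 1.6 → 2 → 2.5 → 3.2 — 2 stops longer (brighter).
Net change so far: 1/3 stop brighter. Offset with the ISO: 250 → 200.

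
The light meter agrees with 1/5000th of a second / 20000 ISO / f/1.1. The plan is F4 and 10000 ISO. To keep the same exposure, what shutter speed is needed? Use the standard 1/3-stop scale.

1/200s

Aperture: f/1.1 → f/1.2 → f/1.4 → f/1.6 → f/1.8 → f/2 → f/2.2 → f/2.5 → f/2.8 → f/3.2 → f/3.5 → f/4 — 3 2/3 stops narrower (darker).
ISO: 20000 → 16000 → 12800 → 10000 — 1 stop dropped (darker).
Net change so far: 4 2/3 stops darker. Offset with the shutter speed: 1/5000 → 1/4000 → 1/3200 → 1/2500 → 1/2000 → 1/1600 → 1/1250 → 1/1000 → 1/800 → 1/640 → 1/500 → 1/400 → 1/320 → 1/250 → 1/200.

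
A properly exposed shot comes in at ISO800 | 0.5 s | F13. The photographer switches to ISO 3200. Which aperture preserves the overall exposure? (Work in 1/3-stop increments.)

ISO: 800 → 1000 → 1250 → 1600 → 2000 → 2500 → 3200 — 2 stops raised (brighter).
Need 2 stops darker from the aperture: f/13 → f/14 → f/16 → f/18 → f/20 → f/22 → f/25.

f/25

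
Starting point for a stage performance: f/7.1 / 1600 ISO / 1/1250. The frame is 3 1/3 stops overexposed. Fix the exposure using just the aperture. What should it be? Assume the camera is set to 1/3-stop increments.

Overexposed by 3 1/3 stops → need 3 1/3 stops darker.
Aperture: f/7.1 → f/8 → f/9 → f/10 → f/11 → f/13 → f/14 → f/16 → f/18 → f/20 → f/22.

f/22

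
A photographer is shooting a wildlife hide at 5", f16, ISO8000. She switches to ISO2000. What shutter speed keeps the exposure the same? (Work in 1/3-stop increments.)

20 s

ISO: 8000 → 6400 → 5000 → 4000 → 3200 → 2500 → 2000 — 2 stops dropped (darker).
Need 2 stops brighter from the shutter speed: 5 → 6 → 8 → 10 → 13 → 15 → 20.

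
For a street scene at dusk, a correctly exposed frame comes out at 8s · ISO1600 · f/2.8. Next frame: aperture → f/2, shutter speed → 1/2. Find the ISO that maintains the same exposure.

ISO 12800

Aperture: f/2.8 → f/2 — 1 stop larger aperture (brighter).
Shutter speed: 8 → 4 → 2 → 1 → 1/2 — 4 stops shorter (darker).
Net change so far: 3 stops darker. Offset with the ISO: 1600 → 3200 → 6400 → 12800.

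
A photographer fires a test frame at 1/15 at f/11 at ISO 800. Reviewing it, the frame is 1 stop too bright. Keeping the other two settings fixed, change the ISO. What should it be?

Overexposed by 1 stop → need 1 stop darker.
ISO: 800 → 400.

ISO 400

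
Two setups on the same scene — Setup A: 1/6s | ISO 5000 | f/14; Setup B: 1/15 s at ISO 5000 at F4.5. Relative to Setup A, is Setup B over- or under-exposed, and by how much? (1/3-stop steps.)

2 stops brighter

Aperture: f/14 → f/13 → f/11 → f/10 → f/9 → f/8 → f/7.1 → f/6.3 → f/5.6 → f/5 → f/4.5 — 3 1/3 stops larger aperture (brighter).
Shutter speed: 1/6 → 1/8 → 1/10 → 1/13 → 1/15 — 1 1/3 stops shorter (darker).
ISO: unchanged.
Net: +3 1/3 −1 1/3 = +2 stops.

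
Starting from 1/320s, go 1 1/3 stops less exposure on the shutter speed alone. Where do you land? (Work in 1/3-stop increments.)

Shutter speed: 1/320 → 1/400 → 1/500 → 1/640 → 1/800 — 1 1/3 stops shorter (darker).

1/800s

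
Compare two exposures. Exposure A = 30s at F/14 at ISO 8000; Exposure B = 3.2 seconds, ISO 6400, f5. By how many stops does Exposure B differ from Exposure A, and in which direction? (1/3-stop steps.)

Aperture: f/14 → f/13 → f/11 → f/10 → f/9 → f/8 → f/7.1 → f/6.3 → f/5.6 → f/5 — 3 stops larger aperture (brighter).
Shutter speed: 30 → 25 → 20 → 15 → 13 → 10 → 8 → 6 → 5 → 4 → 3.2 — 3 1/3 stops faster (darker).
ISO: 8000 → 6400 — 1/3 stop lower (darker).
Net: +3 −3 1/3 −1/3 = −2/3 stops.

2/3 stop darker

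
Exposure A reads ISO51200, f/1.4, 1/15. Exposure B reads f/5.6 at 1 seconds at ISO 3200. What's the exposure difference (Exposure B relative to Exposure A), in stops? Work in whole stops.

Aperture: f/1.4 → f/2 → f/2.8 → f/4 → f/5.6 — 4 stops stopped down (darker).
Shutter speed: 1/15 → 1/8 → 1/4 → 1/2 → 1 — 4 stops slower (brighter).
ISO: 51200 → 25600 → 12800 → 6400 → 3200 — 4 stops dropped (darker).
Net: −4 +4 −4 = −4 stops.

4 stops darker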